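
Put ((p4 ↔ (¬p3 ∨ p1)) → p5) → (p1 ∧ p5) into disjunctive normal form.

((p4 ↔ (¬p3 ∨ p1)) → p5) → (p1 ∧ p5)
⇔ ¬((p4 ↔ (¬p3 ∨ p1)) → p5) ∨ (p1 ∧ p5)   [eliminate →]
⇔ ¬(¬(p4 ↔ (¬p3 ∨ p1)) ∨ p5) ∨ (p1 ∧ p5)   [eliminate →]
⇔ ¬(¬((p4 → (¬p3 ∨ p1)) ∧ ((¬p3 ∨ p1) → p4)) ∨ p5) ∨ (p1 ∧ p5)   [eliminate ↔]
⇔ ¬(¬((¬p4 ∨ ¬p3 ∨ p1) ∧ ((¬p3 ∨ p1) → p4)) ∨ p5) ∨ (p1 ∧ p5)   [eliminate →]
⇔ ¬(¬((¬p4 ∨ ¬p3 ∨ p1) ∧ (¬(¬p3 ∨ p1) ∨ p4)) ∨ p5) ∨ (p1 ∧ p5)   [eliminate →]
⇔ (¬¬((¬p4 ∨ ¬p3 ∨ p1) ∧ (¬(¬p3 ∨ p1) ∨ p4)) ∧ ¬p5) ∨ (p1 ∧ p5)   [De Morgan]
⇔ ((¬p4 ∨ ¬p3 ∨ p1) ∧ (¬(¬p3 ∨ p1) ∨ p4) ∧ ¬p5) ∨ (p1 ∧ p5)   [double negation]
⇔ ((¬p4 ∨ ¬p3 ∨ p1) ∧ ((¬¬p3 ∧ ¬p1) ∨ p4) ∧ ¬p5) ∨ (p1 ∧ p5)   [De Morgan]
⇔ ((¬p4 ∨ ¬p3 ∨ p1) ∧ ((p3 ∧ ¬p1) ∨ p4) ∧ ¬p5) ∨ (p1 ∧ p5)   [double negation]
⇔ (¬p4 ∧ p3 ∧ ¬p1 ∧ ¬p5) ∨ (¬p4 ∧ p4 ∧ ¬p5) ∨ (¬p3 ∧ p3 ∧ ¬p1 ∧ ¬p5) ∨ (¬p3 ∧ p4 ∧ ¬p5) ∨ (p1 ∧ p3 ∧ ¬p1 ∧ ¬p5) ∨ (p1 ∧ p4 ∧ ¬p5) ∨ (p1 ∧ p5)   [distribute ∧ over ∨]
⇔ (¬p4 ∧ p3 ∧ ¬p1 ∧ ¬p5) ∨ (¬p3 ∧ p4 ∧ ¬p5) ∨ (p1 ∧ p4 ∧ ¬p5) ∨ (p1 ∧ p5)   [simplify]

(¬p4 ∧ p3 ∧ ¬p1 ∧ ¬p5) ∨ (¬p3 ∧ p4 ∧ ¬p5) ∨ (p1 ∧ p4 ∧ ¬p5) ∨ (p1 ∧ p5)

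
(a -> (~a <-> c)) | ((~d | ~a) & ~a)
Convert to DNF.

(a -> (~a <-> c)) | ((~d | ~a) & ~a)
≡ ~a | (~a <-> c) | ((~d | ~a) & ~a)   [eliminate ->]
≡ ~a | ((~a -> c) & (c -> ~a)) | ((~d | ~a) & ~a)   [eliminate <->]
≡ ~a | ((~~a | c) & (c -> ~a)) | ((~d | ~a) & ~a)   [eliminate ->]
≡ ~a | ((~~a | c) & (~c | ~a)) | ((~d | ~a) & ~a)   [eliminate ->]
≡ ~a | ((a | c) & (~c | ~a)) | ((~d | ~a) & ~a)   [double negation]
≡ ~a | (a & ~c) | (a & ~a) | (c & ~c) | (c & ~a) | (~d & ~a) | (~a & ~a)   [distribute & over |]
≡ ~a | (a & ~c)   [simplify]

~a | (a & ~c)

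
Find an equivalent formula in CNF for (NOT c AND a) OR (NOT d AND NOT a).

(NOT c OR NOT d) AND (NOT c OR NOT a) AND (a OR NOT d)

(NOT c AND a) OR (NOT d AND NOT a)
≡ (NOT c OR NOT d) AND (NOT c OR NOT a) AND (a OR NOT d) AND (a OR NOT a)
≡ (NOT c OR NOT d) AND (NOT c OR NOT a) AND (a OR NOT d)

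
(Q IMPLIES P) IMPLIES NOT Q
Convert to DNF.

(Q AND NOT P) OR NOT Q

(Q IMPLIES P) IMPLIES NOT Q
⇔ NOT (Q IMPLIES P) OR NOT Q   (eliminate IMPLIES)
⇔ NOT (NOT Q OR P) OR NOT Q   (eliminate IMPLIES)
⇔ (NOT NOT Q AND NOT P) OR NOT Q   (De Morgan)
⇔ (Q AND NOT P) OR NOT Q   (double negation)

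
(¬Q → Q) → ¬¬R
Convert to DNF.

¬Q ∨ R

(¬Q → Q) → ¬¬R
⇔ ¬(¬Q → Q) ∨ ¬¬R   [eliminate →]
⇔ ¬(¬¬Q ∨ Q) ∨ ¬¬R   [eliminate →]
⇔ ¬¬¬Q ∧ ¬Q ∨ ¬¬R   [De Morgan]
⇔ ¬Q ∧ ¬Q ∨ ¬¬R   [double negation]
⇔ ¬Q ∧ ¬Q ∨ R   [double negation]
⇔ ¬Q ∨ R   [simplify]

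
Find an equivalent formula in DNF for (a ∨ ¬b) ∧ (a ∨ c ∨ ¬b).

(a ∨ ¬b) ∧ (a ∨ c ∨ ¬b)
≡ (a ∧ a) ∨ (a ∧ c) ∨ (a ∧ ¬b) ∨ (¬b ∧ a) ∨ (¬b ∧ c) ∨ (¬b ∧ ¬b)   — distribute ∧ over ∨
≡ a ∨ ¬b   — simplify

a ∨ ¬b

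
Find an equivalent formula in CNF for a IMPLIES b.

a IMPLIES b
≡ NOT a OR b   (eliminate IMPLIES)

NOT a OR b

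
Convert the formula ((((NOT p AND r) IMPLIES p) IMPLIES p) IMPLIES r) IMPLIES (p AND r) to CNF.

(r OR p) AND (NOT r OR p)

((((NOT p AND r) IMPLIES p) IMPLIES p) IMPLIES r) IMPLIES (p AND r)
≡ NOT ((((NOT p AND r) IMPLIES p) IMPLIES p) IMPLIES r) OR (p AND r)   [eliminate IMPLIES]
≡ NOT (NOT (((NOT p AND r) IMPLIES p) IMPLIES p) OR r) OR (p AND r)   [eliminate IMPLIES]
≡ NOT (NOT (NOT ((NOT p AND r) IMPLIES p) OR p) OR r) OR (p AND r)   [eliminate IMPLIES]
≡ NOT (NOT (NOT (NOT (NOT p AND r) OR p) OR p) OR r) OR (p AND r)   [eliminate IMPLIES]
≡ (NOT NOT (NOT (NOT (NOT p AND r) OR p) OR p) AND NOT r) OR (p AND r)   [De Morgan]
≡ ((NOT (NOT (NOT p AND r) OR p) OR p) AND NOT r) OR (p AND r)   [double negation]
≡ (((NOT NOT (NOT p AND r) AND NOT p) OR p) AND NOT r) OR (p AND r)   [De Morgan]
≡ (((NOT p AND r AND NOT p) OR p) AND NOT r) OR (p AND r)   [double negation]
≡ (NOT p OR p OR p) AND (NOT p OR p OR r) AND (r OR p OR p) AND (r OR p OR r) AND (NOT p OR p OR p) AND (NOT p OR p OR r) AND (NOT r OR p) AND (NOT r OR r)   [distribute OR over AND]
≡ (r OR p) AND (NOT r OR p)   [simplify]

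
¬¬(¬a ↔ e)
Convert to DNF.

(a ∧ ¬e) ∨ (e ∧ ¬a)

¬¬(¬a ↔ e)
≡ ¬¬((¬a → e) ∧ (e → ¬a))   (eliminate ↔)
≡ ¬¬((¬¬a ∨ e) ∧ (e → ¬a))   (eliminate →)
≡ ¬¬((¬¬a ∨ e) ∧ (¬e ∨ ¬a))   (eliminate →)
≡ (¬¬a ∨ e) ∧ (¬e ∨ ¬a)   (double negation)
≡ (a ∨ e) ∧ (¬e ∨ ¬a)   (double negation)
≡ (a ∧ ¬e) ∨ (a ∧ ¬a) ∨ (e ∧ ¬e) ∨ (e ∧ ¬a)   (distribute ∧ over ∨)
≡ (a ∧ ¬e) ∨ (e ∧ ¬a)   (simplify)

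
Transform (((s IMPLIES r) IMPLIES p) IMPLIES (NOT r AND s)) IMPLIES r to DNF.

(((s IMPLIES r) IMPLIES p) IMPLIES (NOT r AND s)) IMPLIES r
≡ NOT (((s IMPLIES r) IMPLIES p) IMPLIES (NOT r AND s)) OR r   [eliminate IMPLIES]
≡ NOT (NOT ((s IMPLIES r) IMPLIES p) OR (NOT r AND s)) OR r   [eliminate IMPLIES]
≡ NOT (NOT (NOT (s IMPLIES r) OR p) OR (NOT r AND s)) OR r   [eliminate IMPLIES]
≡ NOT (NOT (NOT (NOT s OR r) OR p) OR (NOT r AND s)) OR r   [eliminate IMPLIES]
≡ (NOT NOT (NOT (NOT s OR r) OR p) AND NOT (NOT r AND s)) OR r   [De Morgan]
≡ ((NOT (NOT s OR r) OR p) AND NOT (NOT r AND s)) OR r   [double negation]
≡ (((NOT NOT s AND NOT r) OR p) AND NOT (NOT r AND s)) OR r   [De Morgan]
≡ (((s AND NOT r) OR p) AND NOT (NOT r AND s)) OR r   [double negation]
≡ (((s AND NOT r) OR p) AND (NOT NOT r OR NOT s)) OR r   [De Morgan]
≡ (((s AND NOT r) OR p) AND (r OR NOT s)) OR r   [double negation]
≡ (s AND NOT r AND r) OR (s AND NOT r AND NOT s) OR (p AND r) OR (p AND NOT s) OR r   [distribute AND over OR]
≡ (p AND NOT s) OR r   [simplify]

(p AND NOT s) OR r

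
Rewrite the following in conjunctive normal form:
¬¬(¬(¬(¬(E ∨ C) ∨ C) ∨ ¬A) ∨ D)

¬¬(¬(¬(¬(E ∨ C) ∨ C) ∨ ¬A) ∨ D)
⇔ ¬(¬(¬(E ∨ C) ∨ C) ∨ ¬A) ∨ D   — double negation
⇔ (¬¬(¬(E ∨ C) ∨ C) ∧ ¬¬A) ∨ D   — De Morgan
⇔ ((¬(E ∨ C) ∨ C) ∧ ¬¬A) ∨ D   — double negation
⇔ (((¬E ∧ ¬C) ∨ C) ∧ ¬¬A) ∨ D   — De Morgan
⇔ (((¬E ∧ ¬C) ∨ C) ∧ A) ∨ D   — double negation
⇔ (¬E ∨ C ∨ D) ∧ (¬C ∨ C ∨ D) ∧ (A ∨ D)   — distribute ∨ over ∧
⇔ (¬E ∨ C ∨ D) ∧ (A ∨ D)   — simplify

(¬E ∨ C ∨ D) ∧ (A ∨ D)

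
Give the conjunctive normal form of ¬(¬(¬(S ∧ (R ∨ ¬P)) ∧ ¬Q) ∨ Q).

(¬S ∨ ¬R) ∧ (¬S ∨ P) ∧ ¬Q

¬(¬(¬(S ∧ (R ∨ ¬P)) ∧ ¬Q) ∨ Q)
⇔ ¬¬(¬(S ∧ (R ∨ ¬P)) ∧ ¬Q) ∧ ¬Q   [De Morgan]
⇔ ¬(S ∧ (R ∨ ¬P)) ∧ ¬Q ∧ ¬Q   [double negation]
⇔ (¬S ∨ ¬(R ∨ ¬P)) ∧ ¬Q ∧ ¬Q   [De Morgan]
⇔ (¬S ∨ (¬R ∧ ¬¬P)) ∧ ¬Q ∧ ¬Q   [De Morgan]
⇔ (¬S ∨ (¬R ∧ P)) ∧ ¬Q ∧ ¬Q   [double negation]
⇔ (¬S ∨ ¬R) ∧ (¬S ∨ P) ∧ ¬Q ∧ ¬Q   [distribute ∨ over ∧]
⇔ (¬S ∨ ¬R) ∧ (¬S ∨ P) ∧ ¬Q   [simplify]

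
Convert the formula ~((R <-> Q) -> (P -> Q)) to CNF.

~((R <-> Q) -> (P -> Q))
= ~(~(R <-> Q) | (P -> Q))   [eliminate ->]
= ~(~((R -> Q) & (Q -> R)) | (P -> Q))   [eliminate <->]
= ~(~((~R | Q) & (Q -> R)) | (P -> Q))   [eliminate ->]
= ~(~((~R | Q) & (~Q | R)) | (P -> Q))   [eliminate ->]
= ~(~((~R | Q) & (~Q | R)) | ~P | Q)   [eliminate ->]
= ~~((~R | Q) & (~Q | R)) & ~~P & ~Q   [De Morgan]
= (~R | Q) & (~Q | R) & ~~P & ~Q   [double negation]
= (~R | Q) & (~Q | R) & P & ~Q   [double negation]
= (~R | Q) & P & ~Q   [simplify]

(~R | Q) & P & ~Q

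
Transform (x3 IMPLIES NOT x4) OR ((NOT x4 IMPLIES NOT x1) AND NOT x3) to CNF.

(x3 IMPLIES NOT x4) OR ((NOT x4 IMPLIES NOT x1) AND NOT x3)
= NOT x3 OR NOT x4 OR ((NOT x4 IMPLIES NOT x1) AND NOT x3)   — eliminate IMPLIES
= NOT x3 OR NOT x4 OR ((NOT NOT x4 OR NOT x1) AND NOT x3)   — eliminate IMPLIES
= NOT x3 OR NOT x4 OR ((x4 OR NOT x1) AND NOT x3)   — double negation
= (NOT x3 OR NOT x4 OR x4 OR NOT x1) AND (NOT x3 OR NOT x4 OR NOT x3)   — distribute OR over AND
= NOT x3 OR NOT x4   — simplify

NOT x3 OR NOT x4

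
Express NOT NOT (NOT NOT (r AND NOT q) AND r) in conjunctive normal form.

NOT NOT (NOT NOT (r AND NOT q) AND r)
= NOT NOT (r AND NOT q) AND r   [double negation]
= r AND NOT q AND r   [double negation]
= r AND NOT q   [simplify]

r AND NOT q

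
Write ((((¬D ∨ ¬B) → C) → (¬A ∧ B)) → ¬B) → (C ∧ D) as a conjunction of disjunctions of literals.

((((¬D ∨ ¬B) → C) → (¬A ∧ B)) → ¬B) → (C ∧ D)
≡ ¬((((¬D ∨ ¬B) → C) → (¬A ∧ B)) → ¬B) ∨ (C ∧ D)   [eliminate →]
≡ ¬(¬(((¬D ∨ ¬B) → C) → (¬A ∧ B)) ∨ ¬B) ∨ (C ∧ D)   [eliminate →]
≡ ¬(¬(¬((¬D ∨ ¬B) → C) ∨ (¬A ∧ B)) ∨ ¬B) ∨ (C ∧ D)   [eliminate →]
≡ ¬(¬(¬(¬(¬D ∨ ¬B) ∨ C) ∨ (¬A ∧ B)) ∨ ¬B) ∨ (C ∧ D)   [eliminate →]
≡ (¬¬(¬(¬(¬D ∨ ¬B) ∨ C) ∨ (¬A ∧ B)) ∧ ¬¬B) ∨ (C ∧ D)   [De Morgan]
≡ ((¬(¬(¬D ∨ ¬B) ∨ C) ∨ (¬A ∧ B)) ∧ ¬¬B) ∨ (C ∧ D)   [double negation]
≡ (((¬¬(¬D ∨ ¬B) ∧ ¬C) ∨ (¬A ∧ B)) ∧ ¬¬B) ∨ (C ∧ D)   [De Morgan]
≡ ((((¬D ∨ ¬B) ∧ ¬C) ∨ (¬A ∧ B)) ∧ ¬¬B) ∨ (C ∧ D)   [double negation]
≡ ((((¬D ∨ ¬B) ∧ ¬C) ∨ (¬A ∧ B)) ∧ B) ∨ (C ∧ D)   [double negation]
≡ (¬D ∨ ¬B ∨ ¬A ∨ C) ∧ (¬D ∨ ¬B ∨ ¬A ∨ D) ∧ (¬D ∨ ¬B ∨ B ∨ C) ∧ (¬D ∨ ¬B ∨ B ∨ D) ∧ (¬C ∨ ¬A ∨ C) ∧ (¬C ∨ ¬A ∨ D) ∧ (¬C ∨ B ∨ C) ∧ (¬C ∨ B ∨ D) ∧ (B ∨ C) ∧ (B ∨ D)   [distribute ∨ over ∧]
≡ (¬D ∨ ¬B ∨ ¬A ∨ C) ∧ (¬C ∨ ¬A ∨ D) ∧ (B ∨ C) ∧ (B ∨ D)   [simplify]

(¬D ∨ ¬B ∨ ¬A ∨ C) ∧ (¬C ∨ ¬A ∨ D) ∧ (B ∨ C) ∧ (B ∨ D)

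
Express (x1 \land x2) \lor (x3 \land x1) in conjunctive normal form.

(x1 \land x2) \lor (x3 \land x1)
≡ (x1 \lor x3) \land (x1 \lor x1) \land (x2 \lor x3) \land (x2 \lor x1)   [distribute \lor over \land]
≡ x1 \land (x2 \lor x3)   [simplify]

x1 \land (x2 \lor x3)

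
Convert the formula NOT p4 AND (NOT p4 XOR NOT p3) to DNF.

NOT p4 AND p3

NOT p4 AND (NOT p4 XOR NOT p3)
≡ NOT p4 AND ((NOT p4 AND NOT NOT p3) OR (NOT NOT p4 AND NOT p3))   — expand XOR
≡ NOT p4 AND ((NOT p4 AND p3) OR (NOT NOT p4 AND NOT p3))   — double negation
≡ NOT p4 AND ((NOT p4 AND p3) OR (p4 AND NOT p3))   — double negation
≡ (NOT p4 AND NOT p4 AND p3) OR (NOT p4 AND p4 AND NOT p3)   — distribute AND over OR
≡ NOT p4 AND p3   — simplify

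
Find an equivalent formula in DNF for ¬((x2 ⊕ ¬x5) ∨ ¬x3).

¬x2 ∧ x5 ∧ x3 ∨ ¬x5 ∧ x2 ∧ x3

¬((x2 ⊕ ¬x5) ∨ ¬x3)
≡ ¬(x2 ∧ ¬¬x5 ∨ ¬x2 ∧ ¬x5 ∨ ¬x3)   [expand ⊕]
≡ ¬(x2 ∧ ¬¬x5) ∧ ¬(¬x2 ∧ ¬x5) ∧ ¬¬x3   [De Morgan]
≡ (¬x2 ∨ ¬¬¬x5) ∧ ¬(¬x2 ∧ ¬x5) ∧ ¬¬x3   [De Morgan]
≡ (¬x2 ∨ ¬x5) ∧ ¬(¬x2 ∧ ¬x5) ∧ ¬¬x3   [double negation]
≡ (¬x2 ∨ ¬x5) ∧ (¬¬x2 ∨ ¬¬x5) ∧ ¬¬x3   [De Morgan]
≡ (¬x2 ∨ ¬x5) ∧ (x2 ∨ ¬¬x5) ∧ ¬¬x3   [double negation]
≡ (¬x2 ∨ ¬x5) ∧ (x2 ∨ x5) ∧ ¬¬x3   [double negation]
≡ (¬x2 ∨ ¬x5) ∧ (x2 ∨ x5) ∧ x3   [double negation]
≡ ¬x2 ∧ x2 ∧ x3 ∨ ¬x2 ∧ x5 ∧ x3 ∨ ¬x5 ∧ x2 ∧ x3 ∨ ¬x5 ∧ x5 ∧ x3   [distribute ∧ over ∨]
≡ ¬x2 ∧ x5 ∧ x3 ∨ ¬x5 ∧ x2 ∧ x3   [simplify]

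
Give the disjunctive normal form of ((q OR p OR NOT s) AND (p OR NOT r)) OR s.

((q OR p OR NOT s) AND (p OR NOT r)) OR s
≡ (q AND p) OR (q AND NOT r) OR (p AND p) OR (p AND NOT r) OR (NOT s AND p) OR (NOT s AND NOT r) OR s   (distribute AND over OR)
≡ (q AND NOT r) OR p OR (NOT s AND NOT r) OR s   (simplify)

(q AND NOT r) OR p OR (NOT s AND NOT r) OR s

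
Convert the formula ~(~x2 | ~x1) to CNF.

x2 & x1

~(~x2 | ~x1)
≡ ~~x2 & ~~x1   [De Morgan]
≡ x2 & ~~x1   [double negation]
≡ x2 & x1   [double negation]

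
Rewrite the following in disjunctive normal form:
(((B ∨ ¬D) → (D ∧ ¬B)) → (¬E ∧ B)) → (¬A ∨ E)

(¬B ∧ D) ∨ ¬A ∨ E

(((B ∨ ¬D) → (D ∧ ¬B)) → (¬E ∧ B)) → (¬A ∨ E)
≡ ¬(((B ∨ ¬D) → (D ∧ ¬B)) → (¬E ∧ B)) ∨ ¬A ∨ E   (eliminate →)
≡ ¬(¬((B ∨ ¬D) → (D ∧ ¬B)) ∨ (¬E ∧ B)) ∨ ¬A ∨ E   (eliminate →)
≡ ¬(¬(¬(B ∨ ¬D) ∨ (D ∧ ¬B)) ∨ (¬E ∧ B)) ∨ ¬A ∨ E   (eliminate →)
≡ (¬¬(¬(B ∨ ¬D) ∨ (D ∧ ¬B)) ∧ ¬(¬E ∧ B)) ∨ ¬A ∨ E   (De Morgan)
≡ ((¬(B ∨ ¬D) ∨ (D ∧ ¬B)) ∧ ¬(¬E ∧ B)) ∨ ¬A ∨ E   (double negation)
≡ (((¬B ∧ ¬¬D) ∨ (D ∧ ¬B)) ∧ ¬(¬E ∧ B)) ∨ ¬A ∨ E   (De Morgan)
≡ (((¬B ∧ D) ∨ (D ∧ ¬B)) ∧ ¬(¬E ∧ B)) ∨ ¬A ∨ E   (double negation)
≡ (((¬B ∧ D) ∨ (D ∧ ¬B)) ∧ (¬¬E ∨ ¬B)) ∨ ¬A ∨ E   (De Morgan)
≡ (((¬B ∧ D) ∨ (D ∧ ¬B)) ∧ (E ∨ ¬B)) ∨ ¬A ∨ E   (double negation)
≡ (¬B ∧ D ∧ E) ∨ (¬B ∧ D ∧ ¬B) ∨ (D ∧ ¬B ∧ E) ∨ (D ∧ ¬B ∧ ¬B) ∨ ¬A ∨ E   (distribute ∧ over ∨)
≡ (¬B ∧ D) ∨ ¬A ∨ E   (simplify)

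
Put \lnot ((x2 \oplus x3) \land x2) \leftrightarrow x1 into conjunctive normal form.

(\lnot x2 \lor \lnot x3 \lor x1) \land (x2 \lor x1) \land (\lnot x1 \lor \lnot x2 \lor x3)

\lnot ((x2 \oplus x3) \land x2) \leftrightarrow x1
≡ (\lnot ((x2 \oplus x3) \land x2) \to x1) \land (x1 \to \lnot ((x2 \oplus x3) \land x2))   [eliminate \leftrightarrow]
≡ (\lnot \lnot ((x2 \oplus x3) \land x2) \lor x1) \land (x1 \to \lnot ((x2 \oplus x3) \land x2))   [eliminate \to]
≡ (\lnot \lnot ((x2 \lor x3) \land \lnot (x2 \land x3) \land x2) \lor x1) \land (x1 \to \lnot ((x2 \oplus x3) \land x2))   [expand \oplus]
≡ (\lnot \lnot ((x2 \lor x3) \land \lnot (x2 \land x3) \land x2) \lor x1) \land (\lnot x1 \lor \lnot ((x2 \oplus x3) \land x2))   [eliminate \to]
≡ (\lnot \lnot ((x2 \lor x3) \land \lnot (x2 \land x3) \land x2) \lor x1) \land (\lnot x1 \lor \lnot ((x2 \lor x3) \land \lnot (x2 \land x3) \land x2))   [expand \oplus]
≡ (((x2 \lor x3) \land \lnot (x2 \land x3) \land x2) \lor x1) \land (\lnot x1 \lor \lnot ((x2 \lor x3) \land \lnot (x2 \land x3) \land x2))   [double negation]
≡ (((x2 \lor x3) \land (\lnot x2 \lor \lnot x3) \land x2) \lor x1) \land (\lnot x1 \lor \lnot ((x2 \lor x3) \land \lnot (x2 \land x3) \land x2))   [De Morgan]
≡ (((x2 \lor x3) \land (\lnot x2 \lor \lnot x3) \land x2) \lor x1) \land (\lnot x1 \lor \lnot (x2 \lor x3) \lor \lnot \lnot (x2 \land x3) \lor \lnot x2)   [De Morgan]
≡ (((x2 \lor x3) \land (\lnot x2 \lor \lnot x3) \land x2) \lor x1) \land (\lnot x1 \lor (\lnot x2 \land \lnot x3) \lor \lnot \lnot (x2 \land x3) \lor \lnot x2)   [De Morgan]
≡ (((x2 \lor x3) \land (\lnot x2 \lor \lnot x3) \land x2) \lor x1) \land (\lnot x1 \lor (\lnot x2 \land \lnot x3) \lor (x2 \land x3) \lor \lnot x2)   [double negation]
≡ (x2 \lor x3 \lor x1) \land (\lnot x2 \lor \lnot x3 \lor x1) \land (x2 \lor x1) \land (\lnot x1 \lor \lnot x2 \lor x2 \lor \lnot x2) \land (\lnot x1 \lor \lnot x2 \lor x3 \lor \lnot x2) \land (\lnot x1 \lor \lnot x3 \lor x2 \lor \lnot x2) \land (\lnot x1 \lor \lnot x3 \lor x3 \lor \lnot x2)   [distribute \lor over \land]
≡ (\lnot x2 \lor \lnot x3 \lor x1) \land (x2 \lor x1) \land (\lnot x1 \lor \lnot x2 \lor x3)   [simplify]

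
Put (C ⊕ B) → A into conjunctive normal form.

(¬C ∨ B ∨ A) ∧ (¬B ∨ C ∨ A)

(C ⊕ B) → A
≡ ¬(C ⊕ B) ∨ A   — eliminate →
≡ ¬((C ∨ B) ∧ ¬(C ∧ B)) ∨ A   — expand ⊕
≡ ¬(C ∨ B) ∨ ¬¬(C ∧ B) ∨ A   — De Morgan
≡ (¬C ∧ ¬B) ∨ ¬¬(C ∧ B) ∨ A   — De Morgan
≡ (¬C ∧ ¬B) ∨ (C ∧ B) ∨ A   — double negation
≡ (¬C ∨ C ∨ A) ∧ (¬C ∨ B ∨ A) ∧ (¬B ∨ C ∨ A) ∧ (¬B ∨ B ∨ A)   — distribute ∨ over ∧
≡ (¬C ∨ B ∨ A) ∧ (¬B ∨ C ∨ A)   — simplify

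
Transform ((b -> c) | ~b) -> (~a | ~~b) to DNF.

((b -> c) | ~b) -> (~a | ~~b)
⇔ ~((b -> c) | ~b) | ~a | ~~b   [eliminate ->]
⇔ ~(~b | c | ~b) | ~a | ~~b   [eliminate ->]
⇔ (~~b & ~c & ~~b) | ~a | ~~b   [De Morgan]
⇔ (b & ~c & ~~b) | ~a | ~~b   [double negation]
⇔ (b & ~c & b) | ~a | ~~b   [double negation]
⇔ (b & ~c & b) | ~a | b   [double negation]
⇔ ~a | b   [simplify]

~a | b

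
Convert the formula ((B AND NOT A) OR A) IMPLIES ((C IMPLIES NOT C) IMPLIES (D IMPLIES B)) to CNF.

((B AND NOT A) OR A) IMPLIES ((C IMPLIES NOT C) IMPLIES (D IMPLIES B))
⇔ NOT ((B AND NOT A) OR A) OR ((C IMPLIES NOT C) IMPLIES (D IMPLIES B))   [eliminate IMPLIES]
⇔ NOT ((B AND NOT A) OR A) OR NOT (C IMPLIES NOT C) OR (D IMPLIES B)   [eliminate IMPLIES]
⇔ NOT ((B AND NOT A) OR A) OR NOT (NOT C OR NOT C) OR (D IMPLIES B)   [eliminate IMPLIES]
⇔ NOT ((B AND NOT A) OR A) OR NOT (NOT C OR NOT C) OR NOT D OR B   [eliminate IMPLIES]
⇔ (NOT (B AND NOT A) AND NOT A) OR NOT (NOT C OR NOT C) OR NOT D OR B   [De Morgan]
⇔ ((NOT B OR NOT NOT A) AND NOT A) OR NOT (NOT C OR NOT C) OR NOT D OR B   [De Morgan]
⇔ ((NOT B OR A) AND NOT A) OR NOT (NOT C OR NOT C) OR NOT D OR B   [double negation]
⇔ ((NOT B OR A) AND NOT A) OR (NOT NOT C AND NOT NOT C) OR NOT D OR B   [De Morgan]
⇔ ((NOT B OR A) AND NOT A) OR (C AND NOT NOT C) OR NOT D OR B   [double negation]
⇔ ((NOT B OR A) AND NOT A) OR (C AND C) OR NOT D OR B   [double negation]
⇔ (NOT B OR A OR C OR NOT D OR B) AND (NOT B OR A OR C OR NOT D OR B) AND (NOT A OR C OR NOT D OR B) AND (NOT A OR C OR NOT D OR B)   [distribute OR over AND]
⇔ NOT A OR C OR NOT D OR B   [simplify]

NOT A OR C OR NOT D OR B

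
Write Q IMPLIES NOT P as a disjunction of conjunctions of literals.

NOT Q OR NOT P

Q IMPLIES NOT P
≡ NOT Q OR NOT P   [eliminate IMPLIES]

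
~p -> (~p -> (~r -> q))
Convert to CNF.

p | r | q

~p -> (~p -> (~r -> q))
⇔ ~~p | (~p -> (~r -> q))   — eliminate ->
⇔ ~~p | ~~p | (~r -> q)   — eliminate ->
⇔ ~~p | ~~p | ~~r | q   — eliminate ->
⇔ p | ~~p | ~~r | q   — double negation
⇔ p | p | ~~r | q   — double negation
⇔ p | p | r | q   — double negation
⇔ p | r | q   — simplify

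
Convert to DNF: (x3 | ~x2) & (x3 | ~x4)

(x3 | ~x2) & (x3 | ~x4)
≡ (x3 & x3) | (x3 & ~x4) | (~x2 & x3) | (~x2 & ~x4)   [distribute & over |]
≡ x3 | (~x2 & ~x4)   [simplify]

x3 | (~x2 & ~x4)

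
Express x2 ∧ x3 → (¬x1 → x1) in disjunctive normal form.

x2 ∧ x3 → (¬x1 → x1)
⇔ ¬(x2 ∧ x3) ∨ (¬x1 → x1)   (eliminate →)
⇔ ¬(x2 ∧ x3) ∨ ¬¬x1 ∨ x1   (eliminate →)
⇔ ¬x2 ∨ ¬x3 ∨ ¬¬x1 ∨ x1   (De Morgan)
⇔ ¬x2 ∨ ¬x3 ∨ x1 ∨ x1   (double negation)
⇔ ¬x2 ∨ ¬x3 ∨ x1   (simplify)

¬x2 ∨ ¬x3 ∨ x1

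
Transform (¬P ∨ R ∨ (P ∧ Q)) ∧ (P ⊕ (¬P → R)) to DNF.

(¬P ∨ R ∨ (P ∧ Q)) ∧ (P ⊕ (¬P → R))
⇔ (¬P ∨ R ∨ (P ∧ Q)) ∧ ((P ∧ ¬(¬P → R)) ∨ (¬P ∧ (¬P → R)))   (expand ⊕)
⇔ (¬P ∨ R ∨ (P ∧ Q)) ∧ ((P ∧ ¬(¬¬P ∨ R)) ∨ (¬P ∧ (¬P → R)))   (eliminate →)
⇔ (¬P ∨ R ∨ (P ∧ Q)) ∧ ((P ∧ ¬(¬¬P ∨ R)) ∨ (¬P ∧ (¬¬P ∨ R)))   (eliminate →)
⇔ (¬P ∨ R ∨ (P ∧ Q)) ∧ ((P ∧ ¬¬¬P ∧ ¬R) ∨ (¬P ∧ (¬¬P ∨ R)))   (De Morgan)
⇔ (¬P ∨ R ∨ (P ∧ Q)) ∧ ((P ∧ ¬P ∧ ¬R) ∨ (¬P ∧ (¬¬P ∨ R)))   (double negation)
⇔ (¬P ∨ R ∨ (P ∧ Q)) ∧ ((P ∧ ¬P ∧ ¬R) ∨ (¬P ∧ (P ∨ R)))   (double negation)
⇔ (¬P ∧ P ∧ ¬P ∧ ¬R) ∨ (¬P ∧ ¬P ∧ P) ∨ (¬P ∧ ¬P ∧ R) ∨ (R ∧ P ∧ ¬P ∧ ¬R) ∨ (R ∧ ¬P ∧ P) ∨ (R ∧ ¬P ∧ R) ∨ (P ∧ Q ∧ P ∧ ¬P ∧ ¬R) ∨ (P ∧ Q ∧ ¬P ∧ P) ∨ (P ∧ Q ∧ ¬P ∧ R)   (distribute ∧ over ∨)
⇔ ¬P ∧ R   (simplify)

¬P ∧ R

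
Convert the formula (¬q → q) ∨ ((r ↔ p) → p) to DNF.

(¬q → q) ∨ ((r ↔ p) → p)
= ¬¬q ∨ q ∨ ((r ↔ p) → p)   (eliminate →)
= ¬¬q ∨ q ∨ ¬(r ↔ p) ∨ p   (eliminate →)
= ¬¬q ∨ q ∨ ¬((r → p) ∧ (p → r)) ∨ p   (eliminate ↔)
= ¬¬q ∨ q ∨ ¬((¬r ∨ p) ∧ (p → r)) ∨ p   (eliminate →)
= ¬¬q ∨ q ∨ ¬((¬r ∨ p) ∧ (¬p ∨ r)) ∨ p   (eliminate →)
= q ∨ q ∨ ¬((¬r ∨ p) ∧ (¬p ∨ r)) ∨ p   (double negation)
= q ∨ q ∨ ¬(¬r ∨ p) ∨ ¬(¬p ∨ r) ∨ p   (De Morgan)
= q ∨ q ∨ ¬¬r ∧ ¬p ∨ ¬(¬p ∨ r) ∨ p   (De Morgan)
= q ∨ q ∨ r ∧ ¬p ∨ ¬(¬p ∨ r) ∨ p   (double negation)
= q ∨ q ∨ r ∧ ¬p ∨ ¬¬p ∧ ¬r ∨ p   (De Morgan)
= q ∨ q ∨ r ∧ ¬p ∨ p ∧ ¬r ∨ p   (double negation)
= q ∨ r ∧ ¬p ∨ p   (simplify)

q ∨ r ∧ ¬p ∨ p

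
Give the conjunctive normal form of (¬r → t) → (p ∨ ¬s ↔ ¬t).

(¬r ∨ t ∨ p ∨ ¬s) ∧ (¬t ∨ ¬p) ∧ (¬t ∨ s)

(¬r → t) → (p ∨ ¬s ↔ ¬t)
= ¬(¬r → t) ∨ (p ∨ ¬s ↔ ¬t)
= ¬(¬¬r ∨ t) ∨ (p ∨ ¬s ↔ ¬t)
= ¬(¬¬r ∨ t) ∨ (p ∨ ¬s → ¬t) ∧ (¬t → p ∨ ¬s)
= ¬(¬¬r ∨ t) ∨ (¬(p ∨ ¬s) ∨ ¬t) ∧ (¬t → p ∨ ¬s)
= ¬(¬¬r ∨ t) ∨ (¬(p ∨ ¬s) ∨ ¬t) ∧ (¬¬t ∨ p ∨ ¬s)
= ¬¬¬r ∧ ¬t ∨ (¬(p ∨ ¬s) ∨ ¬t) ∧ (¬¬t ∨ p ∨ ¬s)
= ¬r ∧ ¬t ∨ (¬(p ∨ ¬s) ∨ ¬t) ∧ (¬¬t ∨ p ∨ ¬s)
= ¬r ∧ ¬t ∨ (¬p ∧ ¬¬s ∨ ¬t) ∧ (¬¬t ∨ p ∨ ¬s)
= ¬r ∧ ¬t ∨ (¬p ∧ s ∨ ¬t) ∧ (¬¬t ∨ p ∨ ¬s)
= ¬r ∧ ¬t ∨ (¬p ∧ s ∨ ¬t) ∧ (t ∨ p ∨ ¬s)
= (¬r ∨ ¬p ∨ ¬t) ∧ (¬r ∨ s ∨ ¬t) ∧ (¬r ∨ t ∨ p ∨ ¬s) ∧ (¬t ∨ ¬p ∨ ¬t) ∧ (¬t ∨ s ∨ ¬t) ∧ (¬t ∨ t ∨ p ∨ ¬s)
= (¬r ∨ t ∨ p ∨ ¬s) ∧ (¬t ∨ ¬p) ∧ (¬t ∨ s)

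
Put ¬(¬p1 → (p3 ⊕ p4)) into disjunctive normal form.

(¬p1 ∧ ¬p3 ∧ ¬p4) ∨ (¬p1 ∧ p4 ∧ p3)

¬(¬p1 → (p3 ⊕ p4))
= ¬(¬¬p1 ∨ (p3 ⊕ p4))   [eliminate →]
= ¬(¬¬p1 ∨ (p3 ∧ ¬p4) ∨ (¬p3 ∧ p4))   [expand ⊕]
= ¬¬¬p1 ∧ ¬(p3 ∧ ¬p4) ∧ ¬(¬p3 ∧ p4)   [De Morgan]
= ¬p1 ∧ ¬(p3 ∧ ¬p4) ∧ ¬(¬p3 ∧ p4)   [double negation]
= ¬p1 ∧ (¬p3 ∨ ¬¬p4) ∧ ¬(¬p3 ∧ p4)   [De Morgan]
= ¬p1 ∧ (¬p3 ∨ p4) ∧ ¬(¬p3 ∧ p4)   [double negation]
= ¬p1 ∧ (¬p3 ∨ p4) ∧ (¬¬p3 ∨ ¬p4)   [De Morgan]
= ¬p1 ∧ (¬p3 ∨ p4) ∧ (p3 ∨ ¬p4)   [double negation]
= (¬p1 ∧ ¬p3 ∧ p3) ∨ (¬p1 ∧ ¬p3 ∧ ¬p4) ∨ (¬p1 ∧ p4 ∧ p3) ∨ (¬p1 ∧ p4 ∧ ¬p4)   [distribute ∧ over ∨]
= (¬p1 ∧ ¬p3 ∧ ¬p4) ∨ (¬p1 ∧ p4 ∧ p3)   [simplify]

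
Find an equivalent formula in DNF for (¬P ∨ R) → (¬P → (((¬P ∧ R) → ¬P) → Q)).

(¬P ∨ R) → (¬P → (((¬P ∧ R) → ¬P) → Q))
≡ ¬(¬P ∨ R) ∨ (¬P → (((¬P ∧ R) → ¬P) → Q))   — eliminate →
≡ ¬(¬P ∨ R) ∨ ¬¬P ∨ (((¬P ∧ R) → ¬P) → Q)   — eliminate →
≡ ¬(¬P ∨ R) ∨ ¬¬P ∨ ¬((¬P ∧ R) → ¬P) ∨ Q   — eliminate →
≡ ¬(¬P ∨ R) ∨ ¬¬P ∨ ¬(¬(¬P ∧ R) ∨ ¬P) ∨ Q   — eliminate →
≡ (¬¬P ∧ ¬R) ∨ ¬¬P ∨ ¬(¬(¬P ∧ R) ∨ ¬P) ∨ Q   — De Morgan
≡ (P ∧ ¬R) ∨ ¬¬P ∨ ¬(¬(¬P ∧ R) ∨ ¬P) ∨ Q   — double negation
≡ (P ∧ ¬R) ∨ P ∨ ¬(¬(¬P ∧ R) ∨ ¬P) ∨ Q   — double negation
≡ (P ∧ ¬R) ∨ P ∨ (¬¬(¬P ∧ R) ∧ ¬¬P) ∨ Q   — De Morgan
≡ (P ∧ ¬R) ∨ P ∨ (¬P ∧ R ∧ ¬¬P) ∨ Q   — double negation
≡ (P ∧ ¬R) ∨ P ∨ (¬P ∧ R ∧ P) ∨ Q   — double negation
≡ P ∨ Q   — simplify

P ∨ Q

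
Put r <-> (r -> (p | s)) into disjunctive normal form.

r <-> (r -> (p | s))
= (r -> (r -> (p | s))) & ((r -> (p | s)) -> r)   [eliminate <->]
= (~r | (r -> (p | s))) & ((r -> (p | s)) -> r)   [eliminate ->]
= (~r | ~r | p | s) & ((r -> (p | s)) -> r)   [eliminate ->]
= (~r | ~r | p | s) & (~(r -> (p | s)) | r)   [eliminate ->]
= (~r | ~r | p | s) & (~(~r | p | s) | r)   [eliminate ->]
= (~r | ~r | p | s) & ((~~r & ~p & ~s) | r)   [De Morgan]
= (~r | ~r | p | s) & ((r & ~p & ~s) | r)   [double negation]
= (~r & r & ~p & ~s) | (~r & r) | (~r & r & ~p & ~s) | (~r & r) | (p & r & ~p & ~s) | (p & r) | (s & r & ~p & ~s) | (s & r)   [distribute & over |]
= (p & r) | (s & r)   [simplify]

(p & r) | (s & r)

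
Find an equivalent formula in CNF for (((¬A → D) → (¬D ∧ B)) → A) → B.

(((¬A → D) → (¬D ∧ B)) → A) → B
≡ ¬(((¬A → D) → (¬D ∧ B)) → A) ∨ B   [eliminate →]
≡ ¬(¬((¬A → D) → (¬D ∧ B)) ∨ A) ∨ B   [eliminate →]
≡ ¬(¬(¬(¬A → D) ∨ (¬D ∧ B)) ∨ A) ∨ B   [eliminate →]
≡ ¬(¬(¬(¬¬A ∨ D) ∨ (¬D ∧ B)) ∨ A) ∨ B   [eliminate →]
≡ (¬¬(¬(¬¬A ∨ D) ∨ (¬D ∧ B)) ∧ ¬A) ∨ B   [De Morgan]
≡ ((¬(¬¬A ∨ D) ∨ (¬D ∧ B)) ∧ ¬A) ∨ B   [double negation]
≡ (((¬¬¬A ∧ ¬D) ∨ (¬D ∧ B)) ∧ ¬A) ∨ B   [De Morgan]
≡ (((¬A ∧ ¬D) ∨ (¬D ∧ B)) ∧ ¬A) ∨ B   [double negation]
≡ (¬A ∨ ¬D ∨ B) ∧ (¬A ∨ B ∨ B) ∧ (¬D ∨ ¬D ∨ B) ∧ (¬D ∨ B ∨ B) ∧ (¬A ∨ B)   [distribute ∨ over ∧]
≡ (¬A ∨ B) ∧ (¬D ∨ B)   [simplify]

(¬A ∨ B) ∧ (¬D ∨ B)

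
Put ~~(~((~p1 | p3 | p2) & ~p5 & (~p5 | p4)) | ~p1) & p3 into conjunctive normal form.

(~p3 | p5 | ~p1) & (~p2 | p5 | ~p1) & p3

~~(~((~p1 | p3 | p2) & ~p5 & (~p5 | p4)) | ~p1) & p3
≡ (~((~p1 | p3 | p2) & ~p5 & (~p5 | p4)) | ~p1) & p3   [double negation]
≡ (~(~p1 | p3 | p2) | ~~p5 | ~(~p5 | p4) | ~p1) & p3   [De Morgan]
≡ ((~~p1 & ~p3 & ~p2) | ~~p5 | ~(~p5 | p4) | ~p1) & p3   [De Morgan]
≡ ((p1 & ~p3 & ~p2) | ~~p5 | ~(~p5 | p4) | ~p1) & p3   [double negation]
≡ ((p1 & ~p3 & ~p2) | p5 | ~(~p5 | p4) | ~p1) & p3   [double negation]
≡ ((p1 & ~p3 & ~p2) | p5 | (~~p5 & ~p4) | ~p1) & p3   [De Morgan]
≡ ((p1 & ~p3 & ~p2) | p5 | (p5 & ~p4) | ~p1) & p3   [double negation]
≡ (p1 | p5 | p5 | ~p1) & (p1 | p5 | ~p4 | ~p1) & (~p3 | p5 | p5 | ~p1) & (~p3 | p5 | ~p4 | ~p1) & (~p2 | p5 | p5 | ~p1) & (~p2 | p5 | ~p4 | ~p1) & p3   [distribute | over &]
≡ (~p3 | p5 | ~p1) & (~p2 | p5 | ~p1) & p3   [simplify]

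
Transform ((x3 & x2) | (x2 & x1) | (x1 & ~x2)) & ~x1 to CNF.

(x3 | x1) & (x2 | x1) & ~x1

((x3 & x2) | (x2 & x1) | (x1 & ~x2)) & ~x1
≡ (x3 | x2 | x1) & (x3 | x2 | ~x2) & (x3 | x1 | x1) & (x3 | x1 | ~x2) & (x2 | x2 | x1) & (x2 | x2 | ~x2) & (x2 | x1 | x1) & (x2 | x1 | ~x2) & ~x1   (distribute | over &)
≡ (x3 | x1) & (x2 | x1) & ~x1   (simplify)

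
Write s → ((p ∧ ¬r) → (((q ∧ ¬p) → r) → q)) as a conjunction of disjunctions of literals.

s → ((p ∧ ¬r) → (((q ∧ ¬p) → r) → q))
≡ ¬s ∨ ((p ∧ ¬r) → (((q ∧ ¬p) → r) → q))   [eliminate →]
≡ ¬s ∨ ¬(p ∧ ¬r) ∨ (((q ∧ ¬p) → r) → q)   [eliminate →]
≡ ¬s ∨ ¬(p ∧ ¬r) ∨ ¬((q ∧ ¬p) → r) ∨ q   [eliminate →]
≡ ¬s ∨ ¬(p ∧ ¬r) ∨ ¬(¬(q ∧ ¬p) ∨ r) ∨ q   [eliminate →]
≡ ¬s ∨ ¬p ∨ ¬¬r ∨ ¬(¬(q ∧ ¬p) ∨ r) ∨ q   [De Morgan]
≡ ¬s ∨ ¬p ∨ r ∨ ¬(¬(q ∧ ¬p) ∨ r) ∨ q   [double negation]
≡ ¬s ∨ ¬p ∨ r ∨ (¬¬(q ∧ ¬p) ∧ ¬r) ∨ q   [De Morgan]
≡ ¬s ∨ ¬p ∨ r ∨ (q ∧ ¬p ∧ ¬r) ∨ q   [double negation]
≡ (¬s ∨ ¬p ∨ r ∨ q ∨ q) ∧ (¬s ∨ ¬p ∨ r ∨ ¬p ∨ q) ∧ (¬s ∨ ¬p ∨ r ∨ ¬r ∨ q)   [distribute ∨ over ∧]
≡ ¬s ∨ ¬p ∨ r ∨ q   [simplify]

¬s ∨ ¬p ∨ r ∨ q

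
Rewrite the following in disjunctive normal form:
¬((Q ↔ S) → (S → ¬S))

¬((Q ↔ S) → (S → ¬S))
≡ ¬(¬(Q ↔ S) ∨ (S → ¬S))   [eliminate →]
≡ ¬(¬((Q → S) ∧ (S → Q)) ∨ (S → ¬S))   [eliminate ↔]
≡ ¬(¬((¬Q ∨ S) ∧ (S → Q)) ∨ (S → ¬S))   [eliminate →]
≡ ¬(¬((¬Q ∨ S) ∧ (¬S ∨ Q)) ∨ (S → ¬S))   [eliminate →]
≡ ¬(¬((¬Q ∨ S) ∧ (¬S ∨ Q)) ∨ ¬S ∨ ¬S)   [eliminate →]
≡ ¬¬((¬Q ∨ S) ∧ (¬S ∨ Q)) ∧ ¬¬S ∧ ¬¬S   [De Morgan]
≡ (¬Q ∨ S) ∧ (¬S ∨ Q) ∧ ¬¬S ∧ ¬¬S   [double negation]
≡ (¬Q ∨ S) ∧ (¬S ∨ Q) ∧ S ∧ ¬¬S   [double negation]
≡ (¬Q ∨ S) ∧ (¬S ∨ Q) ∧ S ∧ S   [double negation]
≡ (¬Q ∧ ¬S ∧ S ∧ S) ∨ (¬Q ∧ Q ∧ S ∧ S) ∨ (S ∧ ¬S ∧ S ∧ S) ∨ (S ∧ Q ∧ S ∧ S)   [distribute ∧ over ∨]
≡ S ∧ Q   [simplify]

S ∧ Q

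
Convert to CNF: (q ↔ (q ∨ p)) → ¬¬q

(q ↔ (q ∨ p)) → ¬¬q
≡ ¬(q ↔ (q ∨ p)) ∨ ¬¬q
≡ ¬((q → (q ∨ p)) ∧ ((q ∨ p) → q)) ∨ ¬¬q
≡ ¬((¬q ∨ q ∨ p) ∧ ((q ∨ p) → q)) ∨ ¬¬q
≡ ¬((¬q ∨ q ∨ p) ∧ (¬(q ∨ p) ∨ q)) ∨ ¬¬q
≡ ¬(¬q ∨ q ∨ p) ∨ ¬(¬(q ∨ p) ∨ q) ∨ ¬¬q
≡ (¬¬q ∧ ¬q ∧ ¬p) ∨ ¬(¬(q ∨ p) ∨ q) ∨ ¬¬q
≡ (q ∧ ¬q ∧ ¬p) ∨ ¬(¬(q ∨ p) ∨ q) ∨ ¬¬q
≡ (q ∧ ¬q ∧ ¬p) ∨ (¬¬(q ∨ p) ∧ ¬q) ∨ ¬¬q
≡ (q ∧ ¬q ∧ ¬p) ∨ ((q ∨ p) ∧ ¬q) ∨ ¬¬q
≡ (q ∧ ¬q ∧ ¬p) ∨ ((q ∨ p) ∧ ¬q) ∨ q
≡ (q ∨ q ∨ p ∨ q) ∧ (q ∨ ¬q ∨ q) ∧ (¬q ∨ q ∨ p ∨ q) ∧ (¬q ∨ ¬q ∨ q) ∧ (¬p ∨ q ∨ p ∨ q) ∧ (¬p ∨ ¬q ∨ q)
≡ q ∨ p

q ∨ p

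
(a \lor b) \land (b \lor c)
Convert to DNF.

(a \lor b) \land (b \lor c)
⇔ (a \land b) \lor (a \land c) \lor (b \land b) \lor (b \land c)   (distribute \land over \lor)
⇔ (a \land c) \lor b   (simplify)

(a \land c) \lor b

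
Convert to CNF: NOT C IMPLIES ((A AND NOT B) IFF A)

C OR NOT A OR NOT B

NOT C IMPLIES ((A AND NOT B) IFF A)
≡ NOT NOT C OR ((A AND NOT B) IFF A)   [eliminate IMPLIES]
≡ NOT NOT C OR (((A AND NOT B) IMPLIES A) AND (A IMPLIES (A AND NOT B)))   [eliminate IFF]
≡ NOT NOT C OR ((NOT (A AND NOT B) OR A) AND (A IMPLIES (A AND NOT B)))   [eliminate IMPLIES]
≡ NOT NOT C OR ((NOT (A AND NOT B) OR A) AND (NOT A OR (A AND NOT B)))   [eliminate IMPLIES]
≡ C OR ((NOT (A AND NOT B) OR A) AND (NOT A OR (A AND NOT B)))   [double negation]
≡ C OR ((NOT A OR NOT NOT B OR A) AND (NOT A OR (A AND NOT B)))   [De Morgan]
≡ C OR ((NOT A OR B OR A) AND (NOT A OR (A AND NOT B)))   [double negation]
≡ (C OR NOT A OR B OR A) AND (C OR NOT A OR A) AND (C OR NOT A OR NOT B)   [distribute OR over AND]
≡ C OR NOT A OR NOT B   [simplify]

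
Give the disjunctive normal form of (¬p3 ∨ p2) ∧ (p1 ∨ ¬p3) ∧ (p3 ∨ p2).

(¬p3 ∧ p2) ∨ (p2 ∧ p1)

(¬p3 ∨ p2) ∧ (p1 ∨ ¬p3) ∧ (p3 ∨ p2)
= (¬p3 ∧ p1 ∧ p3) ∨ (¬p3 ∧ p1 ∧ p2) ∨ (¬p3 ∧ ¬p3 ∧ p3) ∨ (¬p3 ∧ ¬p3 ∧ p2) ∨ (p2 ∧ p1 ∧ p3) ∨ (p2 ∧ p1 ∧ p2) ∨ (p2 ∧ ¬p3 ∧ p3) ∨ (p2 ∧ ¬p3 ∧ p2)
= (¬p3 ∧ p2) ∨ (p2 ∧ p1)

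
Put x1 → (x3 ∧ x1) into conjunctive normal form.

¬x1 ∨ x3

x1 → (x3 ∧ x1)
≡ ¬x1 ∨ (x3 ∧ x1)   (eliminate →)
≡ (¬x1 ∨ x3) ∧ (¬x1 ∨ x1)   (distribute ∨ over ∧)
≡ ¬x1 ∨ x3   (simplify)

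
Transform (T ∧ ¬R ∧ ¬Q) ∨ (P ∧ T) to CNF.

T ∧ (¬R ∨ P) ∧ (¬Q ∨ P)

(T ∧ ¬R ∧ ¬Q) ∨ (P ∧ T)
≡ (T ∨ P) ∧ (T ∨ T) ∧ (¬R ∨ P) ∧ (¬R ∨ T) ∧ (¬Q ∨ P) ∧ (¬Q ∨ T)   (distribute ∨ over ∧)
≡ T ∧ (¬R ∨ P) ∧ (¬Q ∨ P)   (simplify)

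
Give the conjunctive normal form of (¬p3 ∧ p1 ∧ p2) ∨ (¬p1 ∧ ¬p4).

(¬p3 ∨ ¬p1) ∧ (¬p3 ∨ ¬p4) ∧ (p1 ∨ ¬p4) ∧ (p2 ∨ ¬p1) ∧ (p2 ∨ ¬p4)

(¬p3 ∧ p1 ∧ p2) ∨ (¬p1 ∧ ¬p4)
≡ (¬p3 ∨ ¬p1) ∧ (¬p3 ∨ ¬p4) ∧ (p1 ∨ ¬p1) ∧ (p1 ∨ ¬p4) ∧ (p2 ∨ ¬p1) ∧ (p2 ∨ ¬p4)   — distribute ∨ over ∧
≡ (¬p3 ∨ ¬p1) ∧ (¬p3 ∨ ¬p4) ∧ (p1 ∨ ¬p4) ∧ (p2 ∨ ¬p1) ∧ (p2 ∨ ¬p4)   — simplify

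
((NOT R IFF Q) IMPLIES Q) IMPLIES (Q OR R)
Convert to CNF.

R OR Q

((NOT R IFF Q) IMPLIES Q) IMPLIES (Q OR R)
⇔ NOT ((NOT R IFF Q) IMPLIES Q) OR Q OR R
⇔ NOT (NOT (NOT R IFF Q) OR Q) OR Q OR R
⇔ NOT (NOT ((NOT R IMPLIES Q) AND (Q IMPLIES NOT R)) OR Q) OR Q OR R
⇔ NOT (NOT ((NOT NOT R OR Q) AND (Q IMPLIES NOT R)) OR Q) OR Q OR R
⇔ NOT (NOT ((NOT NOT R OR Q) AND (NOT Q OR NOT R)) OR Q) OR Q OR R
⇔ (NOT NOT ((NOT NOT R OR Q) AND (NOT Q OR NOT R)) AND NOT Q) OR Q OR R
⇔ ((NOT NOT R OR Q) AND (NOT Q OR NOT R) AND NOT Q) OR Q OR R
⇔ ((R OR Q) AND (NOT Q OR NOT R) AND NOT Q) OR Q OR R
⇔ (R OR Q OR Q OR R) AND (NOT Q OR NOT R OR Q OR R) AND (NOT Q OR Q OR R)
⇔ R OR Q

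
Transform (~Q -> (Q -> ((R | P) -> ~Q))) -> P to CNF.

(~Q -> (Q -> ((R | P) -> ~Q))) -> P
≡ ~(~Q -> (Q -> ((R | P) -> ~Q))) | P   — eliminate ->
≡ ~(~~Q | (Q -> ((R | P) -> ~Q))) | P   — eliminate ->
≡ ~(~~Q | ~Q | ((R | P) -> ~Q)) | P   — eliminate ->
≡ ~(~~Q | ~Q | ~(R | P) | ~Q) | P   — eliminate ->
≡ (~~~Q & ~~Q & ~~(R | P) & ~~Q) | P   — De Morgan
≡ (~Q & ~~Q & ~~(R | P) & ~~Q) | P   — double negation
≡ (~Q & Q & ~~(R | P) & ~~Q) | P   — double negation
≡ (~Q & Q & (R | P) & ~~Q) | P   — double negation
≡ (~Q & Q & (R | P) & Q) | P   — double negation
≡ (~Q | P) & (Q | P) & (R | P | P) & (Q | P)   — distribute | over &
≡ (~Q | P) & (Q | P) & (R | P)   — simplify

(~Q | P) & (Q | P) & (R | P)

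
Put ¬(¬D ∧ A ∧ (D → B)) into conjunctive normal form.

D ∨ ¬A

¬(¬D ∧ A ∧ (D → B))
≡ ¬(¬D ∧ A ∧ (¬D ∨ B))   [eliminate →]
≡ ¬¬D ∨ ¬A ∨ ¬(¬D ∨ B)   [De Morgan]
≡ D ∨ ¬A ∨ ¬(¬D ∨ B)   [double negation]
≡ D ∨ ¬A ∨ (¬¬D ∧ ¬B)   [De Morgan]
≡ D ∨ ¬A ∨ (D ∧ ¬B)   [double negation]
≡ (D ∨ ¬A ∨ D) ∧ (D ∨ ¬A ∨ ¬B)   [distribute ∨ over ∧]
≡ D ∨ ¬A   [simplify]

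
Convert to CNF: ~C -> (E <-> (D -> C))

(C | ~E | ~D) & (C | D | E)

~C -> (E <-> (D -> C))
≡ ~~C | (E <-> (D -> C))
≡ ~~C | ((E -> (D -> C)) & ((D -> C) -> E))
≡ ~~C | ((~E | (D -> C)) & ((D -> C) -> E))
≡ ~~C | ((~E | ~D | C) & ((D -> C) -> E))
≡ ~~C | ((~E | ~D | C) & (~(D -> C) | E))
≡ ~~C | ((~E | ~D | C) & (~(~D | C) | E))
≡ C | ((~E | ~D | C) & (~(~D | C) | E))
≡ C | ((~E | ~D | C) & ((~~D & ~C) | E))
≡ C | ((~E | ~D | C) & ((D & ~C) | E))
≡ (C | ~E | ~D | C) & (C | D | E) & (C | ~C | E)
≡ (C | ~E | ~D) & (C | D | E)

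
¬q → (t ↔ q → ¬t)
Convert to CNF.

q ∨ t

¬q → (t ↔ q → ¬t)
⇔ ¬¬q ∨ (t ↔ q → ¬t)   [eliminate →]
⇔ ¬¬q ∨ (t → (q → ¬t)) ∧ ((q → ¬t) → t)   [eliminate ↔]
⇔ ¬¬q ∨ (¬t ∨ (q → ¬t)) ∧ ((q → ¬t) → t)   [eliminate →]
⇔ ¬¬q ∨ (¬t ∨ ¬q ∨ ¬t) ∧ ((q → ¬t) → t)   [eliminate →]
⇔ ¬¬q ∨ (¬t ∨ ¬q ∨ ¬t) ∧ (¬(q → ¬t) ∨ t)   [eliminate →]
⇔ ¬¬q ∨ (¬t ∨ ¬q ∨ ¬t) ∧ (¬(¬q ∨ ¬t) ∨ t)   [eliminate →]
⇔ q ∨ (¬t ∨ ¬q ∨ ¬t) ∧ (¬(¬q ∨ ¬t) ∨ t)   [double negation]
⇔ q ∨ (¬t ∨ ¬q ∨ ¬t) ∧ (¬¬q ∧ ¬¬t ∨ t)   [De Morgan]
⇔ q ∨ (¬t ∨ ¬q ∨ ¬t) ∧ (q ∧ ¬¬t ∨ t)   [double negation]
⇔ q ∨ (¬t ∨ ¬q ∨ ¬t) ∧ (q ∧ t ∨ t)   [double negation]
⇔ (q ∨ ¬t ∨ ¬q ∨ ¬t) ∧ (q ∨ q ∨ t) ∧ (q ∨ t ∨ t)   [distribute ∨ over ∧]
⇔ q ∨ t   [simplify]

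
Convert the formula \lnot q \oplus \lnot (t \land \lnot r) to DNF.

(\lnot q \land t \land \lnot r) \lor (q \land \lnot t) \lor (q \land r)

\lnot q \oplus \lnot (t \land \lnot r)
⇔ (\lnot q \land \lnot \lnot (t \land \lnot r)) \lor (\lnot \lnot q \land \lnot (t \land \lnot r))   — expand \oplus
⇔ (\lnot q \land t \land \lnot r) \lor (\lnot \lnot q \land \lnot (t \land \lnot r))   — double negation
⇔ (\lnot q \land t \land \lnot r) \lor (q \land \lnot (t \land \lnot r))   — double negation
⇔ (\lnot q \land t \land \lnot r) \lor (q \land (\lnot t \lor \lnot \lnot r))   — De Morgan
⇔ (\lnot q \land t \land \lnot r) \lor (q \land (\lnot t \lor r))   — double negation
⇔ (\lnot q \land t \land \lnot r) \lor (q \land \lnot t) \lor (q \land r)   — distribute \land over \lor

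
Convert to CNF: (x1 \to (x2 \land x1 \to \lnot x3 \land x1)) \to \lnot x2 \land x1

x1 \land (x3 \lor \lnot x1 \lor \lnot x2)

(x1 \to (x2 \land x1 \to \lnot x3 \land x1)) \to \lnot x2 \land x1
≡ \lnot (x1 \to (x2 \land x1 \to \lnot x3 \land x1)) \lor \lnot x2 \land x1   — eliminate \to
≡ \lnot (\lnot x1 \lor (x2 \land x1 \to \lnot x3 \land x1)) \lor \lnot x2 \land x1   — eliminate \to
≡ \lnot (\lnot x1 \lor \lnot (x2 \land x1) \lor \lnot x3 \land x1) \lor \lnot x2 \land x1   — eliminate \to
≡ \lnot \lnot x1 \land \lnot \lnot (x2 \land x1) \land \lnot (\lnot x3 \land x1) \lor \lnot x2 \land x1   — De Morgan
≡ x1 \land \lnot \lnot (x2 \land x1) \land \lnot (\lnot x3 \land x1) \lor \lnot x2 \land x1   — double negation
≡ x1 \land x2 \land x1 \land \lnot (\lnot x3 \land x1) \lor \lnot x2 \land x1   — double negation
≡ x1 \land x2 \land x1 \land (\lnot \lnot x3 \lor \lnot x1) \lor \lnot x2 \land x1   — De Morgan
≡ x1 \land x2 \land x1 \land (x3 \lor \lnot x1) \lor \lnot x2 \land x1   — double negation
≡ (x1 \lor \lnot x2) \land (x1 \lor x1) \land (x2 \lor \lnot x2) \land (x2 \lor x1) \land (x1 \lor \lnot x2) \land (x1 \lor x1) \land (x3 \lor \lnot x1 \lor \lnot x2) \land (x3 \lor \lnot x1 \lor x1)   — distribute \lor over \land
≡ x1 \land (x3 \lor \lnot x1 \lor \lnot x2)   — simplify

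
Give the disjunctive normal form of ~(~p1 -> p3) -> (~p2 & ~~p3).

~(~p1 -> p3) -> (~p2 & ~~p3)
≡ ~~(~p1 -> p3) | (~p2 & ~~p3)
≡ ~~(~~p1 | p3) | (~p2 & ~~p3)
≡ ~~p1 | p3 | (~p2 & ~~p3)
≡ p1 | p3 | (~p2 & ~~p3)
≡ p1 | p3 | (~p2 & p3)
≡ p1 | p3

p1 | p3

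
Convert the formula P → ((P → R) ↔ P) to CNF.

P → ((P → R) ↔ P)
⇔ ¬P ∨ ((P → R) ↔ P)
⇔ ¬P ∨ (((P → R) → P) ∧ (P → (P → R)))
⇔ ¬P ∨ ((¬(P → R) ∨ P) ∧ (P → (P → R)))
⇔ ¬P ∨ ((¬(¬P ∨ R) ∨ P) ∧ (P → (P → R)))
⇔ ¬P ∨ ((¬(¬P ∨ R) ∨ P) ∧ (¬P ∨ (P → R)))
⇔ ¬P ∨ ((¬(¬P ∨ R) ∨ P) ∧ (¬P ∨ ¬P ∨ R))
⇔ ¬P ∨ (((¬¬P ∧ ¬R) ∨ P) ∧ (¬P ∨ ¬P ∨ R))
⇔ ¬P ∨ (((P ∧ ¬R) ∨ P) ∧ (¬P ∨ ¬P ∨ R))
⇔ (¬P ∨ P ∨ P) ∧ (¬P ∨ ¬R ∨ P) ∧ (¬P ∨ ¬P ∨ ¬P ∨ R)
⇔ ¬P ∨ R

¬P ∨ R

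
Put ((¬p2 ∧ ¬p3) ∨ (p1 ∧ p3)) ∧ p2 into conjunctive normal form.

((¬p2 ∧ ¬p3) ∨ (p1 ∧ p3)) ∧ p2
= (¬p2 ∨ p1) ∧ (¬p2 ∨ p3) ∧ (¬p3 ∨ p1) ∧ (¬p3 ∨ p3) ∧ p2   [distribute ∨ over ∧]
= (¬p2 ∨ p1) ∧ (¬p2 ∨ p3) ∧ (¬p3 ∨ p1) ∧ p2   [simplify]

(¬p2 ∨ p1) ∧ (¬p2 ∨ p3) ∧ (¬p3 ∨ p1) ∧ p2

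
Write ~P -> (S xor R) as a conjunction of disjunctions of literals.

~P -> (S xor R)
⇔ ~~P | (S xor R)   [eliminate ->]
⇔ ~~P | ((S | R) & ~(S & R))   [expand xor]
⇔ P | ((S | R) & ~(S & R))   [double negation]
⇔ P | ((S | R) & (~S | ~R))   [De Morgan]
⇔ (P | S | R) & (P | ~S | ~R)   [distribute | over &]

(P | S | R) & (P | ~S | ~R)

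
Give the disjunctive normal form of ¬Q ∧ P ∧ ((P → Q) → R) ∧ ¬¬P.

¬Q ∧ P ∧ ((P → Q) → R) ∧ ¬¬P
≡ ¬Q ∧ P ∧ (¬(P → Q) ∨ R) ∧ ¬¬P   (eliminate →)
≡ ¬Q ∧ P ∧ (¬(¬P ∨ Q) ∨ R) ∧ ¬¬P   (eliminate →)
≡ ¬Q ∧ P ∧ ((¬¬P ∧ ¬Q) ∨ R) ∧ ¬¬P   (De Morgan)
≡ ¬Q ∧ P ∧ ((P ∧ ¬Q) ∨ R) ∧ ¬¬P   (double negation)
≡ ¬Q ∧ P ∧ ((P ∧ ¬Q) ∨ R) ∧ P   (double negation)
≡ (¬Q ∧ P ∧ P ∧ ¬Q ∧ P) ∨ (¬Q ∧ P ∧ R ∧ P)   (distribute ∧ over ∨)
≡ ¬Q ∧ P   (simplify)

¬Q ∧ P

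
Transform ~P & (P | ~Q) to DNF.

~P & (P | ~Q)
≡ (~P & P) | (~P & ~Q)   — distribute & over |
≡ ~P & ~Q   — simplify

~P & ~Q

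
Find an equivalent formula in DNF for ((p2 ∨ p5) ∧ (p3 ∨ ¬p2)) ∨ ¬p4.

(p2 ∧ p3) ∨ (p5 ∧ p3) ∨ (p5 ∧ ¬p2) ∨ ¬p4

((p2 ∨ p5) ∧ (p3 ∨ ¬p2)) ∨ ¬p4
≡ (p2 ∧ p3) ∨ (p2 ∧ ¬p2) ∨ (p5 ∧ p3) ∨ (p5 ∧ ¬p2) ∨ ¬p4   (distribute ∧ over ∨)
≡ (p2 ∧ p3) ∨ (p5 ∧ p3) ∨ (p5 ∧ ¬p2) ∨ ¬p4   (simplify)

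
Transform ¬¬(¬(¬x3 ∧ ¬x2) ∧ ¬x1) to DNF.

x3 ∧ ¬x1 ∨ x2 ∧ ¬x1

¬¬(¬(¬x3 ∧ ¬x2) ∧ ¬x1)
= ¬(¬x3 ∧ ¬x2) ∧ ¬x1   (double negation)
= (¬¬x3 ∨ ¬¬x2) ∧ ¬x1   (De Morgan)
= (x3 ∨ ¬¬x2) ∧ ¬x1   (double negation)
= (x3 ∨ x2) ∧ ¬x1   (double negation)
= x3 ∧ ¬x1 ∨ x2 ∧ ¬x1   (distribute ∧ over ∨)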